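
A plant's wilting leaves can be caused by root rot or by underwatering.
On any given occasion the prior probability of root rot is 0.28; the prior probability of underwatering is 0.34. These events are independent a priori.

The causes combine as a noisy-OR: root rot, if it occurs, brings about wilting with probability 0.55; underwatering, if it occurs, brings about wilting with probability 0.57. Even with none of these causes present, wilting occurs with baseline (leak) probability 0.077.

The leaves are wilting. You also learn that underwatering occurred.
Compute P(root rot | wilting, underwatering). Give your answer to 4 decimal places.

P(root rot | wilting, underwatering) ≈ 0.3463

Under noisy-OR, P(wilting | causes) = 1 − (1−0.077)·∏(1−qᵢ) over the active causes.
By total probability over both values of root rot:
  P(wilting | underwatering) = 0.60311·0.72 + 0.821399·0.28
        = 0.434239 + 0.229992 = 0.664231
The terms with root rot present sum to 0.229992, so
  P(root rot | wilting, underwatering) = 0.229992 / 0.664231 ≈ 0.3463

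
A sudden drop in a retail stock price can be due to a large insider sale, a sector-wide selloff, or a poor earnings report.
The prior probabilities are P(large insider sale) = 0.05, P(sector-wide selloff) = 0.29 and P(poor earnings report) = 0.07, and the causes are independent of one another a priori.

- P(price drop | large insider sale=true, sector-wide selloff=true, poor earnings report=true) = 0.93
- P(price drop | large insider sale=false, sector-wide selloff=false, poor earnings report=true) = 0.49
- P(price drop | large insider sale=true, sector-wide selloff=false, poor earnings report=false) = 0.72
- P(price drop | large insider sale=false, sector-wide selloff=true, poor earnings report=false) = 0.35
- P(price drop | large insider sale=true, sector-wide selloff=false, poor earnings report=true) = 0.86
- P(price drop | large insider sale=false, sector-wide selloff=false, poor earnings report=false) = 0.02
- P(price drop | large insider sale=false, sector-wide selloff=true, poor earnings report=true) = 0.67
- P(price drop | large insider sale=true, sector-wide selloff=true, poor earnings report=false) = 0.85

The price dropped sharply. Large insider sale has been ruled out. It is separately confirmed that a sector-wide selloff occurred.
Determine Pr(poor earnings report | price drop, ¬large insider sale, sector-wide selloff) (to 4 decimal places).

Enumerate both values of poor earnings report and weight by the priors:
  P(price drop | ¬large insider sale, sector-wide selloff) = 0.35·0.93 + 0.67·0.07
        = 0.325500 + 0.046900 = 0.372400
The terms with poor earnings report present sum to 0.046900, so
  P(poor earnings report | price drop, ¬large insider sale, sector-wide selloff) = 0.046900 / 0.372400 ≈ 0.1259

Pr(poor earnings report | price drop, ¬large insider sale, sector-wide selloff) ≈ 0.1259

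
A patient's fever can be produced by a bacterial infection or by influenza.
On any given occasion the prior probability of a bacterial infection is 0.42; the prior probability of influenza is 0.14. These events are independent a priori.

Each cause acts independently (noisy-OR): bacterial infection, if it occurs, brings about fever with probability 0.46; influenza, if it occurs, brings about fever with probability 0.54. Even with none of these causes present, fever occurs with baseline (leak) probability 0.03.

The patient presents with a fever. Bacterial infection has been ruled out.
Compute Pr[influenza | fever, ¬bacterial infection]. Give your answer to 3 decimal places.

Under noisy-OR, P(fever | causes) = 1 − (1−0.03)·∏(1−qᵢ) over the active causes.
By total probability over both values of influenza:
  P(fever | ¬bacterial infection) = 0.03·0.86 + 0.5538·0.14
        = 0.025800 + 0.077532 = 0.103332
Configurations with influenza contribute 0.077532, so
  P(influenza | fever, ¬bacterial infection) = 0.077532 / 0.103332 ≈ 0.750

Pr[influenza | fever, ¬bacterial infection] ≈ 0.750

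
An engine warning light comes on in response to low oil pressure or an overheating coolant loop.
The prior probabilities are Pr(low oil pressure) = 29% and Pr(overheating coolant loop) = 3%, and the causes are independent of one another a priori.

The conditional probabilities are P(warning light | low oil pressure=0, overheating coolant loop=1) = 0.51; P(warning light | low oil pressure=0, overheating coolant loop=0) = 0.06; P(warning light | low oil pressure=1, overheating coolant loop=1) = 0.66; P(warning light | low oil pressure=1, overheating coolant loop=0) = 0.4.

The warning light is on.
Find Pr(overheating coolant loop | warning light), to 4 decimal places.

Pr(overheating coolant loop | warning light) ≈ 0.0974

P(warning light) = 0.06×0.71×0.97 + 0.51×0.71×0.03 + 0.4×0.29×0.97 + 0.66×0.29×0.03 = 0.041322 + 0.010863 + 0.112520 + 0.005742 = 0.170447
Restricting to configurations with overheating coolant loop present: 0.010863 + 0.005742 = 0.016605.
P(overheating coolant loop | warning light) = 0.016605 / 0.170447 ≈ 0.0974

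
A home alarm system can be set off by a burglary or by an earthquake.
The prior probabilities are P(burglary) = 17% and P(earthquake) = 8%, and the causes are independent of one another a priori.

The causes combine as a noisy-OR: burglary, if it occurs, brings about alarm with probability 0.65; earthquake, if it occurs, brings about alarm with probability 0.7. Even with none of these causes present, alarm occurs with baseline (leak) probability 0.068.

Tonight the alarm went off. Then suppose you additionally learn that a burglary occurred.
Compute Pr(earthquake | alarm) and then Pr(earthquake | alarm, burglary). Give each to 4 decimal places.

Pr(earthquake | alarm) ≈ 0.2765; Pr(earthquake | alarm, burglary) ≈ 0.1043

Under noisy-OR, P(alarm | causes) = 1 − (1−0.068)·∏(1−qᵢ) over the active causes.
Weight on earthquake=true, given the evidence: 0.047835 + 0.012269 = 0.060104
The normalizing constant is 0.068×0.83×0.92 + 0.7204×0.83×0.08 + 0.6738×0.17×0.92 + 0.90214×0.17×0.08 = 0.217411
Posterior = 0.060104 / 0.217411 ≈ 0.2765

Now also conditioning on burglary=true:
Enumerate both values of earthquake and weight by the priors:
  P(alarm | burglary) = 0.6738*0.92 + 0.90214*0.08
        = 0.619896 + 0.072171 = 0.692067
Keeping only the earthquake-present terms gives 0.072171, so
  P(earthquake | alarm, burglary) = 0.072171 / 0.692067 ≈ 0.1043
— burglary explains away the evidence for earthquake.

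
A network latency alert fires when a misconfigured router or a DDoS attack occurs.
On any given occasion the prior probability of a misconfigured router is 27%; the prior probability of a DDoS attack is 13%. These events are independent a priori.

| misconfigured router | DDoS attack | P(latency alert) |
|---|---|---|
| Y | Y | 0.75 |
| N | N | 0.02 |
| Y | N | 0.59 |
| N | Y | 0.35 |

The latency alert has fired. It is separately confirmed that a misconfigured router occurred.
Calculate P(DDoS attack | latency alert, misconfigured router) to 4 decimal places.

Weight on DDoS attack=true, given the evidence: 0.75×0.13 = 0.097500
Normalizer over all consistent configurations: 0.59×0.87 + 0.75×0.13 = 0.610800
Posterior = 0.097500 / 0.610800 ≈ 0.1596

P(DDoS attack | latency alert, misconfigured router) ≈ 0.1596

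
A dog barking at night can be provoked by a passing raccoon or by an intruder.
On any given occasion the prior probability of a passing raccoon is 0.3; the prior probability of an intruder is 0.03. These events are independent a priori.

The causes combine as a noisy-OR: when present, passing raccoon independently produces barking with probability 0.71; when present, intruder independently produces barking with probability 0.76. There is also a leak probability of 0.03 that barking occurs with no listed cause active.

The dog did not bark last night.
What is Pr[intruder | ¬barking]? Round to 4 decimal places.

Pr[intruder | ¬barking] ≈ 0.0074

Under noisy-OR, P(barking | causes) = 1 − (1−0.03)·∏(1−qᵢ) over the active causes.
Weight on intruder=true, given the evidence: 0.004889 + 0.000608 = 0.005497
Denominator P(¬barking): 0.97×0.7×0.97 + 0.2328×0.7×0.03 + 0.2813×0.3×0.97 + 0.067512×0.3×0.03 = 0.745985
P(intruder | ¬barking) = 0.005497/0.745985 ≈ 0.0074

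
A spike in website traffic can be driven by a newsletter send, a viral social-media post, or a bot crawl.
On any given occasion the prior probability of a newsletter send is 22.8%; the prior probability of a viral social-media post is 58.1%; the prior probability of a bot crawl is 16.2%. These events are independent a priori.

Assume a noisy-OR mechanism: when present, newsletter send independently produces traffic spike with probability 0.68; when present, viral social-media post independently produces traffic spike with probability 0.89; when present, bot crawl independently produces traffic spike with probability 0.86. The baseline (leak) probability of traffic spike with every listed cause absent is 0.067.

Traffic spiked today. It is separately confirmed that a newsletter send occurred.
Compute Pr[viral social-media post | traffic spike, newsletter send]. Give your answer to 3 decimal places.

Pr[viral social-media post | traffic spike, newsletter send] ≈ 0.645

Under noisy-OR, P(traffic spike | causes) = 1 − (1−0.067)·∏(1−qᵢ) over the active causes.
Sum P(traffic spike|·) weighted by the priors over the 4 (viral social-media post, bot crawl) configurations:
  P(traffic spike | newsletter send) = 0.70144×0.419×0.838 + 0.958202×0.419×0.162 + 0.967158×0.581×0.838 + 0.995402×0.581×0.162
        = 0.246291 + 0.065041 + 0.470888 + 0.093689 = 0.875909
Keeping only the viral social-media post-present terms gives 0.564577, so
  P(viral social-media post | traffic spike, newsletter send) = 0.564577 / 0.875909 ≈ 0.645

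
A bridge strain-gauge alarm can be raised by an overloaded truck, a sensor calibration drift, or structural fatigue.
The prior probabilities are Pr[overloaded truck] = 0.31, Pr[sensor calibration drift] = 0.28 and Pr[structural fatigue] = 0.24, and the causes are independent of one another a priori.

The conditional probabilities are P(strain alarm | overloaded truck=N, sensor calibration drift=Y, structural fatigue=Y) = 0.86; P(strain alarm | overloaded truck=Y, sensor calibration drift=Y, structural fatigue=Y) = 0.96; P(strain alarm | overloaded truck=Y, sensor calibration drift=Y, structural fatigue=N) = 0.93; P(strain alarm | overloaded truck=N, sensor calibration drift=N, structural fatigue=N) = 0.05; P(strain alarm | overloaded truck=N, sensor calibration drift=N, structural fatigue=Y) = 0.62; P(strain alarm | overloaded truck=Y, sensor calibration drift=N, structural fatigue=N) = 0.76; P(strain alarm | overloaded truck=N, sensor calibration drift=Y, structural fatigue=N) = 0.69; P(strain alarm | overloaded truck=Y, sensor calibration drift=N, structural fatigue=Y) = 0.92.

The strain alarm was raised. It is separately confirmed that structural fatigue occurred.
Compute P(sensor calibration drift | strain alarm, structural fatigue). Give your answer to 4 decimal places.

P(sensor calibration drift | strain alarm, structural fatigue) ≈ 0.3270

By total probability over the 4 (overloaded truck, sensor calibration drift) configurations:
  P(strain alarm | structural fatigue) = 0.62·0.69·0.72 + 0.86·0.69·0.28 + 0.92·0.31·0.72 + 0.96·0.31·0.28
        = 0.308016 + 0.166152 + 0.205344 + 0.083328 = 0.762840
Configurations with sensor calibration drift contribute 0.249480, so
  P(sensor calibration drift | strain alarm, structural fatigue) = 0.249480 / 0.762840 ≈ 0.3270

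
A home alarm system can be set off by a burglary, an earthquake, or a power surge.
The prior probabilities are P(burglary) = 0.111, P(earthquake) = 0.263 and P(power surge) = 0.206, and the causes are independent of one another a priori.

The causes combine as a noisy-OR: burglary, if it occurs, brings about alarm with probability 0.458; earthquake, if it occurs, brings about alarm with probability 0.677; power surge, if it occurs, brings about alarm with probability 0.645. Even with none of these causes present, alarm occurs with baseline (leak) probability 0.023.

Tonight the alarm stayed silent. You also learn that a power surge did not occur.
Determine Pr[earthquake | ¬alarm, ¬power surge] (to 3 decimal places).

Pr[earthquake | ¬alarm, ¬power surge] ≈ 0.103

Under noisy-OR, P(alarm | causes) = 1 − (1−0.023)·∏(1−qᵢ) over the active causes.
Sum P(¬alarm|·) weighted by the priors over the 4 (burglary, earthquake) configurations:
  P(¬alarm | ¬power surge) = 0.977*0.889*0.737 + 0.315571*0.889*0.263 + 0.529534*0.111*0.737 + 0.171039*0.111*0.263
        = 0.640124 + 0.073783 + 0.043320 + 0.004993 = 0.762220
Configurations with earthquake contribute 0.078776, so
  P(earthquake | ¬alarm, ¬power surge) = 0.078776 / 0.762220 ≈ 0.103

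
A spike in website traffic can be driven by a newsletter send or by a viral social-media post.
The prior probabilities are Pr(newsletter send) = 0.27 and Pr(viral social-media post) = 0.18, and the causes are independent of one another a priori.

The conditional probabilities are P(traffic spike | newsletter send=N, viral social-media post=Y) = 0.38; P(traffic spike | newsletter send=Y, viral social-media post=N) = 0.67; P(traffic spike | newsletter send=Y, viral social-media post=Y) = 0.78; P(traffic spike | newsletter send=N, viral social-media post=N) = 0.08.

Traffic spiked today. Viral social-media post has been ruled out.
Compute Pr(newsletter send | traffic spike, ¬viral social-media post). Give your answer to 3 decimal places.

Pr(newsletter send | traffic spike, ¬viral social-media post) ≈ 0.756

P(traffic spike | ¬viral social-media post) = 0.08·0.73 + 0.67·0.27 = 0.058400 + 0.180900 = 0.239300
The newsletter send-present share is 0.67·0.27 = 0.180900.
So P(newsletter send | traffic spike, ¬viral social-media post) = 0.180900/0.239300 ≈ 0.756.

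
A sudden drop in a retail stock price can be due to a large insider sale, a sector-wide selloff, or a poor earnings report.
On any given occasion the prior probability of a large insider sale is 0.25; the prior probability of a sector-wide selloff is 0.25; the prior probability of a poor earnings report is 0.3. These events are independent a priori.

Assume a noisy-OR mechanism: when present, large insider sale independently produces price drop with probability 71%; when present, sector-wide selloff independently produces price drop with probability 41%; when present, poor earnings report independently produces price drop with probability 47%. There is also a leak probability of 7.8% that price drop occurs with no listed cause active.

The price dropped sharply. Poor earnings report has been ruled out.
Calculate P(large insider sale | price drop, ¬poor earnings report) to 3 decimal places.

P(large insider sale | price drop, ¬poor earnings report) ≈ 0.595

Under noisy-OR, P(price drop | causes) = 1 − (1−0.078)·∏(1−qᵢ) over the active causes.
Numerator (weight on configurations with large insider sale): 0.137366 + 0.052640 = 0.190006
Denominator P(price drop | ¬poor earnings report): 0.078*0.75*0.75 + 0.45602*0.75*0.25 + 0.73262*0.25*0.75 + 0.842246*0.25*0.25 = 0.319385
P(large insider sale | price drop, ¬poor earnings report) = 0.190006/0.319385 ≈ 0.595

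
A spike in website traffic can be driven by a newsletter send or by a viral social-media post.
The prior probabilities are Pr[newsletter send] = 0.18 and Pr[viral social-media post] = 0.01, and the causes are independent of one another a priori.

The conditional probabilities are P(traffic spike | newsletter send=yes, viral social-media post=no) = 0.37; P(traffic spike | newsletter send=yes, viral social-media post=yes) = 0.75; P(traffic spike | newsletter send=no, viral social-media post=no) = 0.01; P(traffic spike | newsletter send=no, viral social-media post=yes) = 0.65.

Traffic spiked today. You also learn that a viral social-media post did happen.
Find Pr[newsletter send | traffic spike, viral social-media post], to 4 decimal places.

Sum P(traffic spike|·) weighted by the priors over both values of newsletter send:
  P(traffic spike | viral social-media post) = 0.65*0.82 + 0.75*0.18
        = 0.533000 + 0.135000 = 0.668000
Configurations with newsletter send contribute 0.135000, so
  P(newsletter send | traffic spike, viral social-media post) = 0.135000 / 0.668000 ≈ 0.2021

Pr[newsletter send | traffic spike, viral social-media post] ≈ 0.2021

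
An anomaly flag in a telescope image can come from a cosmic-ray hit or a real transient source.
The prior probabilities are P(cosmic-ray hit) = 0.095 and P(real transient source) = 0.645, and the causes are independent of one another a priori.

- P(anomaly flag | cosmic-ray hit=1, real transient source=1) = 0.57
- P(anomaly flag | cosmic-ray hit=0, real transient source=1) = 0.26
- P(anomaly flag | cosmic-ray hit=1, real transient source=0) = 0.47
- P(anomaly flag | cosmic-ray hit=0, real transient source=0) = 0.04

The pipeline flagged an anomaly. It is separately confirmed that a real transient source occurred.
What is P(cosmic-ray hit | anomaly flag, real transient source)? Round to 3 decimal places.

P(cosmic-ray hit | anomaly flag, real transient source) ≈ 0.187

Numerator (weight on configurations with cosmic-ray hit): 0.57·0.095 = 0.054150
Denominator P(anomaly flag | real transient source): 0.26·0.905 + 0.57·0.095 = 0.289450
P(cosmic-ray hit | anomaly flag, real transient source) = 0.054150/0.289450 ≈ 0.187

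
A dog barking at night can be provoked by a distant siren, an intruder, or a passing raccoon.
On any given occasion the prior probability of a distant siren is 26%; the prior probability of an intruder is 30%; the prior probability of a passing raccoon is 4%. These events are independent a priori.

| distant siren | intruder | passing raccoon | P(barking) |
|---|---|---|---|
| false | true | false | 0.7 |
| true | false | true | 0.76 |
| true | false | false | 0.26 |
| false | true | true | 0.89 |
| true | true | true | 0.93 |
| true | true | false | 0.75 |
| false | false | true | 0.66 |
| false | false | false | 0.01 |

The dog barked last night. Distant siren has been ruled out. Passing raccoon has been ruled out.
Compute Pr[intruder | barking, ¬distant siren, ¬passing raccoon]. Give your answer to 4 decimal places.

For the numerator, keep only intruder=true terms: 0.7·0.3 = 0.210000
Denominator P(barking | ¬distant siren, ¬passing raccoon): 0.01·0.7 + 0.7·0.3 = 0.217000
Posterior = 0.210000 / 0.217000 ≈ 0.9677

Pr[intruder | barking, ¬distant siren, ¬passing raccoon] ≈ 0.9677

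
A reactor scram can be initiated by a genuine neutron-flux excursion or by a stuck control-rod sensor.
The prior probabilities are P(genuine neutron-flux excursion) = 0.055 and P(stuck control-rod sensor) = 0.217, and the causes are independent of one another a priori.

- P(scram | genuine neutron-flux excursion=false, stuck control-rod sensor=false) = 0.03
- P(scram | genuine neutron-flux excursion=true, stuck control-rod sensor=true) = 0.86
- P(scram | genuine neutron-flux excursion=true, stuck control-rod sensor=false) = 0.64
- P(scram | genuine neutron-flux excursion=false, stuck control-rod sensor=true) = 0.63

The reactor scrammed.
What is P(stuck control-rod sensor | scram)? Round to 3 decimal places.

P(stuck control-rod sensor | scram) ≈ 0.737

Weight on stuck control-rod sensor=true, given the evidence: 0.129191 + 0.010264 = 0.139455
The normalizing constant is 0.03*0.945*0.783 + 0.63*0.945*0.217 + 0.64*0.055*0.783 + 0.86*0.055*0.217 = 0.189215
P(stuck control-rod sensor | scram) = 0.139455/0.189215 ≈ 0.737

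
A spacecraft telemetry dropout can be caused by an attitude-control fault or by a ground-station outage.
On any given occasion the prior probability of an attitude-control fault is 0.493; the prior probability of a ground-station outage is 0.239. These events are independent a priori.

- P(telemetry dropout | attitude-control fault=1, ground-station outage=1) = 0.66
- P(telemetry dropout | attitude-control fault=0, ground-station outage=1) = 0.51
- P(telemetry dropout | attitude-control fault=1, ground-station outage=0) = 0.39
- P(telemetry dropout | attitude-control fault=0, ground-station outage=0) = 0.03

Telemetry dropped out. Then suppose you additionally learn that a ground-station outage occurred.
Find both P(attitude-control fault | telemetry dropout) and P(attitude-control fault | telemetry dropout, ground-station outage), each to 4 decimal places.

P(attitude-control fault | telemetry dropout) ≈ 0.7533; P(attitude-control fault | telemetry dropout, ground-station outage) ≈ 0.5572

Sum P(telemetry dropout|·) weighted by the priors over the 4 (attitude-control fault, ground-station outage) configurations:
  P(telemetry dropout) = 0.03·0.507·0.761 + 0.51·0.507·0.239 + 0.39·0.493·0.761 + 0.66·0.493·0.239
        = 0.011575 + 0.061798 + 0.146317 + 0.077766 = 0.297456
The terms with attitude-control fault present sum to 0.224083, so
  P(attitude-control fault | telemetry dropout) = 0.224083 / 0.297456 ≈ 0.7533

With the extra evidence:
Weight on attitude-control fault=true, given the evidence: 0.66*0.493 = 0.325380
Denominator P(telemetry dropout | ground-station outage): 0.51*0.507 + 0.66*0.493 = 0.583950
Posterior = 0.325380 / 0.583950 ≈ 0.5572
The drop from 0.7533 to 0.5572 is the explaining-away (discounting) effect.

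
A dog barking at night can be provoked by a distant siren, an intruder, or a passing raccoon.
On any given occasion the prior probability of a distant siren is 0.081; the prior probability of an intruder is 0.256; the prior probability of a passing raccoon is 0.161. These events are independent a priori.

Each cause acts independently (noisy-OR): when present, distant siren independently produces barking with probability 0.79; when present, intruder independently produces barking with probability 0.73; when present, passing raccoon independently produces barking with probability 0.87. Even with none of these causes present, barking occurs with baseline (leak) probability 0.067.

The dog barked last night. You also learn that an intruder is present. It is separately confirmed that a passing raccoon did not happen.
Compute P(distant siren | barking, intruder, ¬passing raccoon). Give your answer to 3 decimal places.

P(distant siren | barking, intruder, ¬passing raccoon) ≈ 0.100

Under noisy-OR, P(barking | causes) = 1 − (1−0.067)·∏(1−qᵢ) over the active causes.
P(barking | intruder, ¬passing raccoon) = 0.74809*0.919 + 0.947099*0.081 = 0.687495 + 0.076715 = 0.764210
Of this, 0.076715 comes from 0.947099*0.081 (the distant siren=true cases).
P(distant siren | barking, intruder, ¬passing raccoon) = 0.076715 / 0.764210 ≈ 0.100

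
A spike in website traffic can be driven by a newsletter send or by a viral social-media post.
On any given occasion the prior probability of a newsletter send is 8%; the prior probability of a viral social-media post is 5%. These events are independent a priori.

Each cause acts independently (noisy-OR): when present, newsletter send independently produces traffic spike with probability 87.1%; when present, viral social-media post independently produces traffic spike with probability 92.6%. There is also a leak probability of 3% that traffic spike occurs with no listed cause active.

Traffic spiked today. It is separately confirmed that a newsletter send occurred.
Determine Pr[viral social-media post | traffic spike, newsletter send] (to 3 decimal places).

Under noisy-OR, P(traffic spike | causes) = 1 − (1−0.03)·∏(1−qᵢ) over the active causes.
Numerator (weight on configurations with viral social-media post): 0.99074*0.05 = 0.049537
The normalizing constant is 0.87487*0.95 + 0.99074*0.05 = 0.880663
Posterior = 0.049537 / 0.880663 ≈ 0.056

Pr[viral social-media post | traffic spike, newsletter send] ≈ 0.056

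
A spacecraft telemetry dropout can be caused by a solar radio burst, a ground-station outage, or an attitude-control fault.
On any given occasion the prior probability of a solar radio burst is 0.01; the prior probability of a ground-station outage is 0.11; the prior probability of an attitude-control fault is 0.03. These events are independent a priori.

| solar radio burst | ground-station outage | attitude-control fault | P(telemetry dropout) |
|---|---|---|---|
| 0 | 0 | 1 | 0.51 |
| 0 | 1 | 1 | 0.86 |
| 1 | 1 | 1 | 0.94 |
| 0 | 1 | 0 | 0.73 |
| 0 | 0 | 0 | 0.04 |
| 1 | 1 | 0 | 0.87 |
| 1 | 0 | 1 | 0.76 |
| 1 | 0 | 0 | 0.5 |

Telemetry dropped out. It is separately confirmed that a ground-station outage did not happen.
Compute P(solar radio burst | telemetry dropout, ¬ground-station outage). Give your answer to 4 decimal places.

P(telemetry dropout | ¬ground-station outage) = 0.04·0.99·0.97 + 0.51·0.99·0.03 + 0.5·0.01·0.97 + 0.76·0.01·0.03 = 0.038412 + 0.015147 + 0.004850 + 0.000228 = 0.058637
Restricting to configurations with solar radio burst present: 0.004850 + 0.000228 = 0.005078.
Hence the posterior is 0.005078/0.058637 ≈ 0.0866.

P(solar radio burst | telemetry dropout, ¬ground-station outage) ≈ 0.0866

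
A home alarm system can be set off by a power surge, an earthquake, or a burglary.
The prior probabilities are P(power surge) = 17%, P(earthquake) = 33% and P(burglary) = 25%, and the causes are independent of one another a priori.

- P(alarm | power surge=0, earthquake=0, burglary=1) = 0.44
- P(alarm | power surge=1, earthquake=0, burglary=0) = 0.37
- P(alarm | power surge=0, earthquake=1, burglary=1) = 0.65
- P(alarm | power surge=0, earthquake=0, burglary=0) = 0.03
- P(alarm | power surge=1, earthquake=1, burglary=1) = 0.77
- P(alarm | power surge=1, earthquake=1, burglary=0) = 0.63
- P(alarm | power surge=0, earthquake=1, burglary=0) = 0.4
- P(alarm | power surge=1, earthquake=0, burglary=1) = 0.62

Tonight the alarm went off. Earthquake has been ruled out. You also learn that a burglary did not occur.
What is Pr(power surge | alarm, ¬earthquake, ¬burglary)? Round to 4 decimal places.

Pr(power surge | alarm, ¬earthquake, ¬burglary) ≈ 0.7164

For the numerator, keep only power surge=true terms: 0.37·0.17 = 0.062900
The normalizing constant is 0.03·0.83 + 0.37·0.17 = 0.087800
Posterior = 0.062900 / 0.087800 ≈ 0.7164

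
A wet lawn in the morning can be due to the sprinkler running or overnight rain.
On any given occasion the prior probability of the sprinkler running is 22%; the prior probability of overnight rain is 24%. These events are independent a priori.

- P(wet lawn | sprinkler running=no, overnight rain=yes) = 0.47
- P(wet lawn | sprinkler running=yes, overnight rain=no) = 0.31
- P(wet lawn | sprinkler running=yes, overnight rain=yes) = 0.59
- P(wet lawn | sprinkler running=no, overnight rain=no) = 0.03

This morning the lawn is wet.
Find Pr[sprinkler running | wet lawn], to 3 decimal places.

Pr[sprinkler running | wet lawn] ≈ 0.440

Enumerate the 4 (sprinkler running, overnight rain) configurations and weight by the priors:
  P(wet lawn) = 0.03×0.78×0.76 + 0.47×0.78×0.24 + 0.31×0.22×0.76 + 0.59×0.22×0.24
        = 0.017784 + 0.087984 + 0.051832 + 0.031152 = 0.188752
The terms with sprinkler running present sum to 0.082984, so
  P(sprinkler running | wet lawn) = 0.082984 / 0.188752 ≈ 0.440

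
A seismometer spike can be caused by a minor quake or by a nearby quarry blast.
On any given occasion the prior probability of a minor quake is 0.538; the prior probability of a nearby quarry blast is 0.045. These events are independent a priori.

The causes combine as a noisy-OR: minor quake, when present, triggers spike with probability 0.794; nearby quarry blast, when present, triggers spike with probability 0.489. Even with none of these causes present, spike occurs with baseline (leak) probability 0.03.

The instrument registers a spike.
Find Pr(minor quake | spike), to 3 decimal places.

Under noisy-OR, P(spike | causes) = 1 − (1−0.03)·∏(1−qᵢ) over the active causes.
P(spike) = 0.03·0.462·0.955 + 0.50433·0.462·0.045 + 0.80018·0.538·0.955 + 0.897892·0.538·0.045 = 0.013236 + 0.010485 + 0.411124 + 0.021738 = 0.456583
Restricting to configurations with minor quake present: 0.411124 + 0.021738 = 0.432862.
So P(minor quake | spike) = 0.432862/0.456583 ≈ 0.948.

Pr(minor quake | spike) ≈ 0.948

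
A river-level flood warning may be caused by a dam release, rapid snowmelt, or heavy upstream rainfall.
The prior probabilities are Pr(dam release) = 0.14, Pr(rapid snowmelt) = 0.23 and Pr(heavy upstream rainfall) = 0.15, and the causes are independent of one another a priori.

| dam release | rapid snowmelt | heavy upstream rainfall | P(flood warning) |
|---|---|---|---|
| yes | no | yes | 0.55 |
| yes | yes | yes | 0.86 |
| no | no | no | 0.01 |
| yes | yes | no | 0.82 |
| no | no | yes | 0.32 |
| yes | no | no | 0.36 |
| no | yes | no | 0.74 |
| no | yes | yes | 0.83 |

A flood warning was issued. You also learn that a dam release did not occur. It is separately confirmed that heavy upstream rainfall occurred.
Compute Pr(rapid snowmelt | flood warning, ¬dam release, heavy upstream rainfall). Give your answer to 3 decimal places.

Pr(rapid snowmelt | flood warning, ¬dam release, heavy upstream rainfall) ≈ 0.437

Enumerate both values of rapid snowmelt and weight by the priors:
  P(flood warning | ¬dam release, heavy upstream rainfall) = 0.32*0.77 + 0.83*0.23
        = 0.246400 + 0.190900 = 0.437300
Configurations with rapid snowmelt contribute 0.190900, so
  P(rapid snowmelt | flood warning, ¬dam release, heavy upstream rainfall) = 0.190900 / 0.437300 ≈ 0.437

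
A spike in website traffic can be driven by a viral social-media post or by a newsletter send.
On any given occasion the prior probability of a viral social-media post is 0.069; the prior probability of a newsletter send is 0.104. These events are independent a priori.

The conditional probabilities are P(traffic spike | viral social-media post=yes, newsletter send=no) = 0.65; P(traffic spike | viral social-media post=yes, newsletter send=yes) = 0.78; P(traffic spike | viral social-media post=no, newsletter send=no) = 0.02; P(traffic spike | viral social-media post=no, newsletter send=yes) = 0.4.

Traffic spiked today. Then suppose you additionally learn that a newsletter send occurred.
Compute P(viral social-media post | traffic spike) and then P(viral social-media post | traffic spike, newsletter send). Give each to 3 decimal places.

P(traffic spike) = 0.02*0.931*0.896 + 0.4*0.931*0.104 + 0.65*0.069*0.896 + 0.78*0.069*0.104 = 0.016684 + 0.038730 + 0.040186 + 0.005597 = 0.101197
The viral social-media post-present share is 0.040186 + 0.005597 = 0.045783.
Hence the posterior is 0.045783/0.101197 ≈ 0.452.

Now also conditioning on newsletter send=true:
For the numerator, keep only viral social-media post=true terms: 0.78*0.069 = 0.053820
The normalizing constant is 0.4*0.931 + 0.78*0.069 = 0.426220
Posterior = 0.053820 / 0.426220 ≈ 0.126

P(viral social-media post | traffic spike) ≈ 0.452; P(viral social-media post | traffic spike, newsletter send) ≈ 0.126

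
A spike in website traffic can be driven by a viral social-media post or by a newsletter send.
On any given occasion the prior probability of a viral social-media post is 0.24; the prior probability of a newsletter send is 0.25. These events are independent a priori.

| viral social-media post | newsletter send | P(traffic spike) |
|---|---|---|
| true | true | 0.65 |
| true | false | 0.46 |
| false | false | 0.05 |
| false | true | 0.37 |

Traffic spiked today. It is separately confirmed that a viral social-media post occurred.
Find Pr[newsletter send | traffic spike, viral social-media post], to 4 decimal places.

Pr[newsletter send | traffic spike, viral social-media post] ≈ 0.3202

By total probability over both values of newsletter send:
  P(traffic spike | viral social-media post) = 0.46×0.75 + 0.65×0.25
        = 0.345000 + 0.162500 = 0.507500
Configurations with newsletter send contribute 0.162500, so
  P(newsletter send | traffic spike, viral social-media post) = 0.162500 / 0.507500 ≈ 0.3202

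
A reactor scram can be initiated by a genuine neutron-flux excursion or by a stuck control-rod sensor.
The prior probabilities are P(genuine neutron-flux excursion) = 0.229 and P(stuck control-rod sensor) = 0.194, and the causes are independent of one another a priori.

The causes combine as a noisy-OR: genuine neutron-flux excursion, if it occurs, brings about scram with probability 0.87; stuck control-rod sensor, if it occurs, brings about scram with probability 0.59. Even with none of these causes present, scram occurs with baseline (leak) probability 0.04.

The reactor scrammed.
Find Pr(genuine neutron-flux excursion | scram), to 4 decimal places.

Pr(genuine neutron-flux excursion | scram) ≈ 0.6380

Under noisy-OR, P(scram | causes) = 1 − (1−0.04)·∏(1−qᵢ) over the active causes.
P(scram) = 0.04×0.771×0.806 + 0.6064×0.771×0.194 + 0.8752×0.229×0.806 + 0.948832×0.229×0.194 = 0.024857 + 0.090702 + 0.161539 + 0.042153 = 0.319251
Restricting to configurations with genuine neutron-flux excursion present: 0.161539 + 0.042153 = 0.203692.
Hence the posterior is 0.203692/0.319251 ≈ 0.6380.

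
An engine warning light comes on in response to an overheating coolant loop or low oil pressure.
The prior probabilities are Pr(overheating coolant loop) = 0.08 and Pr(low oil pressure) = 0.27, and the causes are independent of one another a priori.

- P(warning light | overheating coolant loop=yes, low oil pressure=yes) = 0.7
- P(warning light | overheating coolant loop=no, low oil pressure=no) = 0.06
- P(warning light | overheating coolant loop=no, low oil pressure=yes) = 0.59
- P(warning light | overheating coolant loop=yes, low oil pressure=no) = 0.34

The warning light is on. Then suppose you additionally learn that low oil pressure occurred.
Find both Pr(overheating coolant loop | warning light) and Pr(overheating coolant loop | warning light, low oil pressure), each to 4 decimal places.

Pr(overheating coolant loop | warning light) ≈ 0.1577; Pr(overheating coolant loop | warning light, low oil pressure) ≈ 0.0935

For the numerator, keep only overheating coolant loop=true terms: 0.019856 + 0.015120 = 0.034976
Normalizer over all consistent configurations: 0.06*0.92*0.73 + 0.59*0.92*0.27 + 0.34*0.08*0.73 + 0.7*0.08*0.27 = 0.221828
Posterior = 0.034976 / 0.221828 ≈ 0.1577

Now also conditioning on low oil pressure=true:
For the numerator, keep only overheating coolant loop=true terms: 0.7×0.08 = 0.056000
Denominator P(warning light | low oil pressure): 0.59×0.92 + 0.7×0.08 = 0.598800
P(overheating coolant loop | warning light, low oil pressure) = 0.056000/0.598800 ≈ 0.0935
This is intercausal reasoning (explaining away): once low oil pressure accounts for the warning light, overheating coolant loop becomes less likely.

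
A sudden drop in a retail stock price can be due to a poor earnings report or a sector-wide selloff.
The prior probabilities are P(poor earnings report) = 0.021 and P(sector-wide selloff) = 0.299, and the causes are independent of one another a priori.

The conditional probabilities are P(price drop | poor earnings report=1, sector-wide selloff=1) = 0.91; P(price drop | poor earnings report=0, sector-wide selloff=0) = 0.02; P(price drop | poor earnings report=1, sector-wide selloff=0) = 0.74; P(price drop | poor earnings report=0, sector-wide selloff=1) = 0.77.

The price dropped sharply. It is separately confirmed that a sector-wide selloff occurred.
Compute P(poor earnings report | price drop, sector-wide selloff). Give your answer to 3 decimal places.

P(poor earnings report | price drop, sector-wide selloff) ≈ 0.025

Enumerate both values of poor earnings report and weight by the priors:
  P(price drop | sector-wide selloff) = 0.77×0.979 + 0.91×0.021
        = 0.753830 + 0.019110 = 0.772940
Keeping only the poor earnings report-present terms gives 0.019110, so
  P(poor earnings report | price drop, sector-wide selloff) = 0.019110 / 0.772940 ≈ 0.025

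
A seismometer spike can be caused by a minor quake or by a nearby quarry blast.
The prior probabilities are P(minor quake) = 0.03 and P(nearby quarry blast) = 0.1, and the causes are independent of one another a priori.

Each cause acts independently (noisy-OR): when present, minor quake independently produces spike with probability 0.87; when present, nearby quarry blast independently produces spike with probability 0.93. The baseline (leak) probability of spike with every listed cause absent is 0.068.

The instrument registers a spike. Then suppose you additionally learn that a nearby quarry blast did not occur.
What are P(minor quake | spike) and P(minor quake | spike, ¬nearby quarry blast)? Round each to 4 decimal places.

P(minor quake | spike) ≈ 0.1511; P(minor quake | spike, ¬nearby quarry blast) ≈ 0.2856

Under noisy-OR, P(spike | causes) = 1 − (1−0.068)·∏(1−qᵢ) over the active causes.
By total probability over the 4 (minor quake, nearby quarry blast) configurations:
  P(spike) = 0.068*0.97*0.9 + 0.93476*0.97*0.1 + 0.87884*0.03*0.9 + 0.991519*0.03*0.1
        = 0.059364 + 0.090672 + 0.023729 + 0.002975 = 0.176740
The terms with minor quake present sum to 0.026704, so
  P(minor quake | spike) = 0.026704 / 0.176740 ≈ 0.1511

With the extra evidence:
P(spike | ¬nearby quarry blast) = 0.068×0.97 + 0.87884×0.03 = 0.065960 + 0.026365 = 0.092325
Of this, 0.026365 comes from 0.87884×0.03 (the minor quake=true cases).
Hence the posterior is 0.026365/0.092325 ≈ 0.2856.
Ruling out nearby quarry blast raises the posterior on minor quake — the flip side of explaining away.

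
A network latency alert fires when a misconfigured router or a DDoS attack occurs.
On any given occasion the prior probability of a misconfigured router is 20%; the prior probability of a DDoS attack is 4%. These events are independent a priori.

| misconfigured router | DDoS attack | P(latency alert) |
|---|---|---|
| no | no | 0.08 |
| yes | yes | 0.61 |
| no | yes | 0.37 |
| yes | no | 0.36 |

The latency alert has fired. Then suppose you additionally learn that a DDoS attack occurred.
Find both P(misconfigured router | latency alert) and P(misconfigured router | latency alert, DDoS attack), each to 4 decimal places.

For the numerator, keep only misconfigured router=true terms: 0.069120 + 0.004880 = 0.074000
Denominator P(latency alert): 0.08*0.8*0.96 + 0.37*0.8*0.04 + 0.36*0.2*0.96 + 0.61*0.2*0.04 = 0.147280
Posterior = 0.074000 / 0.147280 ≈ 0.5024

With the extra evidence:
By total probability over both values of misconfigured router:
  P(latency alert | DDoS attack) = 0.37*0.8 + 0.61*0.2
        = 0.296000 + 0.122000 = 0.418000
The terms with misconfigured router present sum to 0.122000, so
  P(misconfigured router | latency alert, DDoS attack) = 0.122000 / 0.418000 ≈ 0.2919
— DDoS attack explains away the evidence for misconfigured router.

P(misconfigured router | latency alert) ≈ 0.5024; P(misconfigured router | latency alert, DDoS attack) ≈ 0.2919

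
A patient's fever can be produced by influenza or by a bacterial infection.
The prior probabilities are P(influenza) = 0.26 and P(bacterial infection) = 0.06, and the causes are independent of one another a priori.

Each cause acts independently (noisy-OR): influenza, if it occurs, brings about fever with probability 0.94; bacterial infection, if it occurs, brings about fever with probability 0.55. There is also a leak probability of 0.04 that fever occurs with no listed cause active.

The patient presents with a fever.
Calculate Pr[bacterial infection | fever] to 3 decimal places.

Pr[bacterial infection | fever] ≈ 0.135

Under noisy-OR, P(fever | causes) = 1 − (1−0.04)·∏(1−qᵢ) over the active causes.
Enumerate the 4 (influenza, bacterial infection) configurations and weight by the priors:
  P(fever) = 0.04*0.74*0.94 + 0.568*0.74*0.06 + 0.9424*0.26*0.94 + 0.97408*0.26*0.06
        = 0.027824 + 0.025219 + 0.230323 + 0.015196 = 0.298562
The terms with bacterial infection present sum to 0.040415, so
  P(bacterial infection | fever) = 0.040415 / 0.298562 ≈ 0.135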